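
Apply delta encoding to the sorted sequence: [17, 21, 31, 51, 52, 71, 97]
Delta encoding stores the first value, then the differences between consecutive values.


First value: 17
Deltas:
  21 - 17 = 4
  31 - 21 = 10
  51 - 31 = 20
  52 - 51 = 1
  71 - 52 = 19
  97 - 71 = 26


Delta encoded: [17, 4, 10, 20, 1, 19, 26]


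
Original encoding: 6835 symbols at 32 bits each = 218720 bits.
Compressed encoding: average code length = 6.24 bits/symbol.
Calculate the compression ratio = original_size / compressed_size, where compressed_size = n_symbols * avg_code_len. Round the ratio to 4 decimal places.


original_size = n_symbols * orig_bits = 6835 * 32 = 218720 bits
compressed_size = n_symbols * avg_code_len = 6835 * 6.24 = 42650.4 bits
ratio = original_size / compressed_size = 218720 / 42650.4 = 5.1282

Compression ratio = 5.1282


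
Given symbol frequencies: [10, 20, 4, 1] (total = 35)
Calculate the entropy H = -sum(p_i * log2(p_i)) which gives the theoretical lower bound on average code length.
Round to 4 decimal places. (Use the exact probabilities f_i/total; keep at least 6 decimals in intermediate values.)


Per-symbol terms -p_i * log2(p_i) with p_i = f_i/35:
  p = 10/35 = 0.285714: log2(p) = -1.807355, -p*log2(p) = 0.516387
  p = 20/35 = 0.571429: log2(p) = -0.807355, -p*log2(p) = 0.461346
  p = 4/35 = 0.114286: log2(p) = -3.129283, -p*log2(p) = 0.357632
  p = 1/35 = 0.028571: log2(p) = -5.129283, -p*log2(p) = 0.146551
H = 0.516387 + 0.461346 + 0.357632 + 0.146551 = 1.481916

H = 1.4819 bits/symbol


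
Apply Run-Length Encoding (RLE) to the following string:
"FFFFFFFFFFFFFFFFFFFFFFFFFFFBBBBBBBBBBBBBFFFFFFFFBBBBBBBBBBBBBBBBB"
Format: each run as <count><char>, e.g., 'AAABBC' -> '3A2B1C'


Scanning runs left to right:
  i=0: run of 'F' x 27 -> '27F'
  i=27: run of 'B' x 13 -> '13B'
  i=40: run of 'F' x 8 -> '8F'
  i=48: run of 'B' x 17 -> '17B'

RLE = 27F13B8F17B


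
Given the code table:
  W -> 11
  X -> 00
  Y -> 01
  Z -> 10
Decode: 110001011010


Decoding:
11 -> W
00 -> X
01 -> Y
01 -> Y
10 -> Z
10 -> Z


Result: WXYYZZ


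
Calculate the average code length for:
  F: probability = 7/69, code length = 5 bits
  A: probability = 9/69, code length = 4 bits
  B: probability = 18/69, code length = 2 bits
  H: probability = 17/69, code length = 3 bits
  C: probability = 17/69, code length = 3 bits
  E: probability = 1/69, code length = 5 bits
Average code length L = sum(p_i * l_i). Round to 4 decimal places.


Weighted contributions p_i * l_i:
  F: (7/69) * 5 = 35/69
  A: (9/69) * 4 = 36/69
  B: (18/69) * 2 = 36/69
  H: (17/69) * 3 = 51/69
  C: (17/69) * 3 = 51/69
  E: (1/69) * 5 = 5/69
Sum = (35 + 36 + 36 + 51 + 51 + 5)/69 = 214/69

L = 214/69 = 3.1014 bits/symbol


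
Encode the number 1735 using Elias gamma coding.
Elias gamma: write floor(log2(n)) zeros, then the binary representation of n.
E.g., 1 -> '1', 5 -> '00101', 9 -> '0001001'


num_bits = floor(log2(1735)) + 1 = 11
leading_zeros = num_bits - 1 = 10
binary(1735) = 11011000111

Elias gamma(1735) = '0000000000' + '11011000111' = 000000000011011000111 (21 bits)


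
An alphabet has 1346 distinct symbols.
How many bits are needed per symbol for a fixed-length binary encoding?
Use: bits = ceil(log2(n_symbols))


log2(1346) = 10.3945
Bracket: 2^10 = 1024 < 1346 <= 2^11 = 2048
So ceil(log2(1346)) = 11

bits = ceil(log2(1346)) = ceil(10.3945) = 11 bits


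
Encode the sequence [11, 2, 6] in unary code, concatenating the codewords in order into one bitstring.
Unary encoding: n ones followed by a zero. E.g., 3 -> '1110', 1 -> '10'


Encode each number as n ones followed by a terminating 0:
  11 -> 111111111110 (12 bits)
  2 -> 110 (3 bits)
  6 -> 1111110 (7 bits)
Total length = 12 + 3 + 7 = 22 bits.

Unary([11, 2, 6]) = 1111111111101101111110 (22 bits)


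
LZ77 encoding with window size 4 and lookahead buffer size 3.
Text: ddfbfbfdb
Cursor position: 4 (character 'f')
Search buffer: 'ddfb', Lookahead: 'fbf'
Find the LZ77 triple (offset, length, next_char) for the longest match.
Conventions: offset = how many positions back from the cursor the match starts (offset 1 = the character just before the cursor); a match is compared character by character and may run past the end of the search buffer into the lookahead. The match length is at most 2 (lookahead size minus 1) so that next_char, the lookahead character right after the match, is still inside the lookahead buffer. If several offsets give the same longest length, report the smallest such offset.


Try each offset into the search buffer:
  offset=1 (pos 3, char 'b'): match length 0
  offset=2 (pos 2, char 'f'): match length 2
  offset=3 (pos 1, char 'd'): match length 0
  offset=4 (pos 0, char 'd'): match length 0
Longest match has length 2 at offset 2.
next_char = character at position 4 + 2 = 6 -> 'f'

Best match: offset=2, length=2 (matching 'fb' starting at position 2)
LZ77 triple: (2, 2, 'f')


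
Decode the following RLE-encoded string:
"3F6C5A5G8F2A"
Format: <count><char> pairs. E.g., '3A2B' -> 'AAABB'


Expanding each <count><char> pair:
  3F -> 'FFF'
  6C -> 'CCCCCC'
  5A -> 'AAAAA'
  5G -> 'GGGGG'
  8F -> 'FFFFFFFF'
  2A -> 'AA'

Decoded = FFFCCCCCCAAAAAGGGGGFFFFFFFFAA


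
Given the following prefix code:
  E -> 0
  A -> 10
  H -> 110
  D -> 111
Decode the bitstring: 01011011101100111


Decoding step by step:
Bits 0 -> E
Bits 10 -> A
Bits 110 -> H
Bits 111 -> D
Bits 0 -> E
Bits 110 -> H
Bits 0 -> E
Bits 111 -> D


Decoded message: EAHDEHED


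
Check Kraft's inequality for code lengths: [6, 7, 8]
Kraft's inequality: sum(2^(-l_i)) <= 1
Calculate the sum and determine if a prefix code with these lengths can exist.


Sum = 2^(-6) + 2^(-7) + 2^(-8)
    = 0.015625 + 0.0078125 + 0.00390625
    = 7/256 = 0.02734375
Since 0.02734375 <= 1, Kraft's inequality IS satisfied.
A prefix code with these lengths CAN exist.

Kraft sum = 0.02734375. Satisfied.


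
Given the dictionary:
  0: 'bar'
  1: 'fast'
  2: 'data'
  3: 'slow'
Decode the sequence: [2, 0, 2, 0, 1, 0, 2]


Look up each index in the dictionary:
  2 -> 'data'
  0 -> 'bar'
  2 -> 'data'
  0 -> 'bar'
  1 -> 'fast'
  0 -> 'bar'
  2 -> 'data'

Decoded: "data bar data bar fast bar data"


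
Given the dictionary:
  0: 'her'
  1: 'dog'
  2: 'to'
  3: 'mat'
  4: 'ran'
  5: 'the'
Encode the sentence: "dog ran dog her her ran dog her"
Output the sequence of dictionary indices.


Look up each word in the dictionary:
  'dog' -> 1
  'ran' -> 4
  'dog' -> 1
  'her' -> 0
  'her' -> 0
  'ran' -> 4
  'dog' -> 1
  'her' -> 0

Encoded: [1, 4, 1, 0, 0, 4, 1, 0]


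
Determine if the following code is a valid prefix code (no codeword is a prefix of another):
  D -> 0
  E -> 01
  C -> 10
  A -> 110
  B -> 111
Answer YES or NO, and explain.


Checking each pair (does one codeword prefix another?):
  D='0' vs E='01': prefix -- VIOLATION

NO -- this is NOT a valid prefix code. D (0) is a prefix of E (01).


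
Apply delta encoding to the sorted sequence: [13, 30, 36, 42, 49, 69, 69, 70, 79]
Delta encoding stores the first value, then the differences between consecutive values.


First value: 13
Deltas:
  30 - 13 = 17
  36 - 30 = 6
  42 - 36 = 6
  49 - 42 = 7
  69 - 49 = 20
  69 - 69 = 0
  70 - 69 = 1
  79 - 70 = 9


Delta encoded: [13, 17, 6, 6, 7, 20, 0, 1, 9]


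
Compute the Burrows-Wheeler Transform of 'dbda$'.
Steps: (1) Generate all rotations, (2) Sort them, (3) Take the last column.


Rotations (sorted):
  0: $dbda -> last char: a
  1: a$dbd -> last char: d
  2: bda$d -> last char: d
  3: da$db -> last char: b
  4: dbda$ -> last char: $


BWT = addb$


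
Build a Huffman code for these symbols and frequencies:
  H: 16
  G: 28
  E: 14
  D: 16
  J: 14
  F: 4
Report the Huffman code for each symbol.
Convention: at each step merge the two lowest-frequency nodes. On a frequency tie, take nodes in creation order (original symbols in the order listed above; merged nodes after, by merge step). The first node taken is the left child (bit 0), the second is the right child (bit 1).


Huffman tree construction:
Step 1: Merge F(4) + E(14) = 18
Step 2: Merge J(14) + H(16) = 30
Step 3: Merge D(16) + (F+E)(18) = 34
Step 4: Merge G(28) + (J+H)(30) = 58
Step 5: Merge (D+(F+E))(34) + (G+(J+H))(58) = 92
Read each symbol's code off the tree from the root (left child = 0, right child = 1).

Codes:
  H: 111 (length 3)
  G: 10 (length 2)
  E: 011 (length 3)
  D: 00 (length 2)
  J: 110 (length 3)
  F: 010 (length 3)
Average code length: 232/92 = 2.5217 bits/symbol


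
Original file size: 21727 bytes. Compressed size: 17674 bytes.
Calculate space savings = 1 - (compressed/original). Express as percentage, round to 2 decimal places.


ratio = compressed/original = 17674/21727 = 0.813458
savings = 1 - ratio = 1 - 0.813458 = 0.186542
as a percentage: 0.186542 * 100 = 18.65%

Space savings = 1 - 17674/21727 = 18.65%


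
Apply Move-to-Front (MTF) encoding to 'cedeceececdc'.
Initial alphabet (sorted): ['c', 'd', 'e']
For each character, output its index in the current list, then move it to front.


MTF encoding:
'c': index 0 in ['c', 'd', 'e'] -> ['c', 'd', 'e']
'e': index 2 in ['c', 'd', 'e'] -> ['e', 'c', 'd']
'd': index 2 in ['e', 'c', 'd'] -> ['d', 'e', 'c']
'e': index 1 in ['d', 'e', 'c'] -> ['e', 'd', 'c']
'c': index 2 in ['e', 'd', 'c'] -> ['c', 'e', 'd']
'e': index 1 in ['c', 'e', 'd'] -> ['e', 'c', 'd']
'e': index 0 in ['e', 'c', 'd'] -> ['e', 'c', 'd']
'c': index 1 in ['e', 'c', 'd'] -> ['c', 'e', 'd']
'e': index 1 in ['c', 'e', 'd'] -> ['e', 'c', 'd']
'c': index 1 in ['e', 'c', 'd'] -> ['c', 'e', 'd']
'd': index 2 in ['c', 'e', 'd'] -> ['d', 'c', 'e']
'c': index 1 in ['d', 'c', 'e'] -> ['c', 'd', 'e']


Output: [0, 2, 2, 1, 2, 1, 0, 1, 1, 1, 2, 1]


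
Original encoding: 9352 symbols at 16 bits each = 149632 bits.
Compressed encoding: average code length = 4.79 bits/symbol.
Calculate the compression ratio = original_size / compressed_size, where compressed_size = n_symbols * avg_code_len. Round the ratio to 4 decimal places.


original_size = n_symbols * orig_bits = 9352 * 16 = 149632 bits
compressed_size = n_symbols * avg_code_len = 9352 * 4.79 = 44796.08 bits
ratio = original_size / compressed_size = 149632 / 44796.08 = 3.3403

Compression ratio = 3.3403


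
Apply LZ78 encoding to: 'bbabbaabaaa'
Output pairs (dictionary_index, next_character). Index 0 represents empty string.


LZ78 encoding steps:
Dictionary: {0: ''}
Step 1: w='' (idx 0), next='b' -> output (0, 'b'), add 'b' as idx 1
Step 2: w='b' (idx 1), next='a' -> output (1, 'a'), add 'ba' as idx 2
Step 3: w='b' (idx 1), next='b' -> output (1, 'b'), add 'bb' as idx 3
Step 4: w='' (idx 0), next='a' -> output (0, 'a'), add 'a' as idx 4
Step 5: w='a' (idx 4), next='b' -> output (4, 'b'), add 'ab' as idx 5
Step 6: w='a' (idx 4), next='a' -> output (4, 'a'), add 'aa' as idx 6
Step 7: w='a' (idx 4), end of input -> output (4, '')


Encoded: [(0, 'b'), (1, 'a'), (1, 'b'), (0, 'a'), (4, 'b'), (4, 'a'), (4, '')]


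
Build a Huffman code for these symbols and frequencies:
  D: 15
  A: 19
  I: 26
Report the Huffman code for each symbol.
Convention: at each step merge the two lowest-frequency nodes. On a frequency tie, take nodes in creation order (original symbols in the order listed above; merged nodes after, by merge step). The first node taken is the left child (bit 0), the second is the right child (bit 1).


Huffman tree construction:
Step 1: Merge D(15) + A(19) = 34
Step 2: Merge I(26) + (D+A)(34) = 60
Read each symbol's code off the tree from the root (left child = 0, right child = 1).

Codes:
  D: 10 (length 2)
  A: 11 (length 2)
  I: 0 (length 1)
Average code length: 94/60 = 1.5667 bits/symbol


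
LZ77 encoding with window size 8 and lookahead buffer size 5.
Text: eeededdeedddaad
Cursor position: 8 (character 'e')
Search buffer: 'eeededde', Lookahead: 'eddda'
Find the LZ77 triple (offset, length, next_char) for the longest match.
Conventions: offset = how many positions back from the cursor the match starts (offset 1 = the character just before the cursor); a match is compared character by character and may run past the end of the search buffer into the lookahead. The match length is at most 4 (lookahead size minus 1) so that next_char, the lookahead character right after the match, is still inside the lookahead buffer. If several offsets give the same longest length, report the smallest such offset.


Try each offset into the search buffer:
  offset=1 (pos 7, char 'e'): match length 1
  offset=2 (pos 6, char 'd'): match length 0
  offset=3 (pos 5, char 'd'): match length 0
  offset=4 (pos 4, char 'e'): match length 3
  offset=5 (pos 3, char 'd'): match length 0
  offset=6 (pos 2, char 'e'): match length 2
  offset=7 (pos 1, char 'e'): match length 1
  offset=8 (pos 0, char 'e'): match length 1
Longest match has length 3 at offset 4.
next_char = character at position 8 + 3 = 11 -> 'd'

Best match: offset=4, length=3 (matching 'edd' starting at position 4)
LZ77 triple: (4, 3, 'd')


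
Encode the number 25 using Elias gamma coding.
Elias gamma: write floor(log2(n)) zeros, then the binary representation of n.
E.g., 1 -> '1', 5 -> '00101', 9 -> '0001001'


num_bits = floor(log2(25)) + 1 = 5
leading_zeros = num_bits - 1 = 4
binary(25) = 11001

Elias gamma(25) = '0000' + '11001' = 000011001 (9 bits)


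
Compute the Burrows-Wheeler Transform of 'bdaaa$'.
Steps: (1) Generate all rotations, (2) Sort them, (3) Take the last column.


Rotations (sorted):
  0: $bdaaa -> last char: a
  1: a$bdaa -> last char: a
  2: aa$bda -> last char: a
  3: aaa$bd -> last char: d
  4: bdaaa$ -> last char: $
  5: daaa$b -> last char: b


BWT = aaad$b


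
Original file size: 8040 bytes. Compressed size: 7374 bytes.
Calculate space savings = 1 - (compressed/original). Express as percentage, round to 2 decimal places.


ratio = compressed/original = 7374/8040 = 0.917164
savings = 1 - ratio = 1 - 0.917164 = 0.082836
as a percentage: 0.082836 * 100 = 8.28%

Space savings = 1 - 7374/8040 = 8.28%


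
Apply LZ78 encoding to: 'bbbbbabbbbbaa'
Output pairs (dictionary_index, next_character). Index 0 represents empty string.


LZ78 encoding steps:
Dictionary: {0: ''}
Step 1: w='' (idx 0), next='b' -> output (0, 'b'), add 'b' as idx 1
Step 2: w='b' (idx 1), next='b' -> output (1, 'b'), add 'bb' as idx 2
Step 3: w='bb' (idx 2), next='a' -> output (2, 'a'), add 'bba' as idx 3
Step 4: w='bb' (idx 2), next='b' -> output (2, 'b'), add 'bbb' as idx 4
Step 5: w='bba' (idx 3), next='a' -> output (3, 'a'), add 'bbaa' as idx 5


Encoded: [(0, 'b'), (1, 'b'), (2, 'a'), (2, 'b'), (3, 'a')]


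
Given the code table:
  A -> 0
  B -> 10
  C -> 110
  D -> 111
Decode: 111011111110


Decoding:
111 -> D
0 -> A
111 -> D
111 -> D
10 -> B


Result: DADDB


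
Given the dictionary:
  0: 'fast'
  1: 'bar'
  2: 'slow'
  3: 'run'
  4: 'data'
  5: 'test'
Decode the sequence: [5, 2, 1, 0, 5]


Look up each index in the dictionary:
  5 -> 'test'
  2 -> 'slow'
  1 -> 'bar'
  0 -> 'fast'
  5 -> 'test'

Decoded: "test slow bar fast test"


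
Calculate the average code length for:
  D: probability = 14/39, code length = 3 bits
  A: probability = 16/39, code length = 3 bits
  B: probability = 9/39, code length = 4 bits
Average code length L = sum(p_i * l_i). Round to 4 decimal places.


Weighted contributions p_i * l_i:
  D: (14/39) * 3 = 42/39
  A: (16/39) * 3 = 48/39
  B: (9/39) * 4 = 36/39
Sum = (42 + 48 + 36)/39 = 126/39

L = 126/39 = 3.2308 bits/symbol


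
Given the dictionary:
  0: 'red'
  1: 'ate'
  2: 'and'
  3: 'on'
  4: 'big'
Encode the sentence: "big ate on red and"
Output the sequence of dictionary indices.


Look up each word in the dictionary:
  'big' -> 4
  'ate' -> 1
  'on' -> 3
  'red' -> 0
  'and' -> 2

Encoded: [4, 1, 3, 0, 2]


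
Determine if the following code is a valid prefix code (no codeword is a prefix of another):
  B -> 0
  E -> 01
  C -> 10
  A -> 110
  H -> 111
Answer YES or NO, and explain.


Checking each pair (does one codeword prefix another?):
  B='0' vs E='01': prefix -- VIOLATION

NO -- this is NOT a valid prefix code. B (0) is a prefix of E (01).


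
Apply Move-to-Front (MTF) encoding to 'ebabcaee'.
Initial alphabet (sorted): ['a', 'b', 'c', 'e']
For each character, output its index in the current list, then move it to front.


MTF encoding:
'e': index 3 in ['a', 'b', 'c', 'e'] -> ['e', 'a', 'b', 'c']
'b': index 2 in ['e', 'a', 'b', 'c'] -> ['b', 'e', 'a', 'c']
'a': index 2 in ['b', 'e', 'a', 'c'] -> ['a', 'b', 'e', 'c']
'b': index 1 in ['a', 'b', 'e', 'c'] -> ['b', 'a', 'e', 'c']
'c': index 3 in ['b', 'a', 'e', 'c'] -> ['c', 'b', 'a', 'e']
'a': index 2 in ['c', 'b', 'a', 'e'] -> ['a', 'c', 'b', 'e']
'e': index 3 in ['a', 'c', 'b', 'e'] -> ['e', 'a', 'c', 'b']
'e': index 0 in ['e', 'a', 'c', 'b'] -> ['e', 'a', 'c', 'b']


Output: [3, 2, 2, 1, 3, 2, 3, 0]


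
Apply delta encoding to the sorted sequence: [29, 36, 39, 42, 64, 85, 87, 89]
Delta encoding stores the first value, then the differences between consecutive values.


First value: 29
Deltas:
  36 - 29 = 7
  39 - 36 = 3
  42 - 39 = 3
  64 - 42 = 22
  85 - 64 = 21
  87 - 85 = 2
  89 - 87 = 2


Delta encoded: [29, 7, 3, 3, 22, 21, 2, 2]


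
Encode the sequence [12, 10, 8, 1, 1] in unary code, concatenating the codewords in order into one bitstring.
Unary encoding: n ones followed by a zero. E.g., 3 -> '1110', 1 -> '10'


Encode each number as n ones followed by a terminating 0:
  12 -> 1111111111110 (13 bits)
  10 -> 11111111110 (11 bits)
  8 -> 111111110 (9 bits)
  1 -> 10 (2 bits)
  1 -> 10 (2 bits)
Total length = 13 + 11 + 9 + 2 + 2 = 37 bits.

Unary([12, 10, 8, 1, 1]) = 1111111111110111111111101111111101010 (37 bits)


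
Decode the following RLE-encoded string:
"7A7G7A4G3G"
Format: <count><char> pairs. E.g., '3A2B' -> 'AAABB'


Expanding each <count><char> pair:
  7A -> 'AAAAAAA'
  7G -> 'GGGGGGG'
  7A -> 'AAAAAAA'
  4G -> 'GGGG'
  3G -> 'GGG'

Decoded = AAAAAAAGGGGGGGAAAAAAAGGGGGGG


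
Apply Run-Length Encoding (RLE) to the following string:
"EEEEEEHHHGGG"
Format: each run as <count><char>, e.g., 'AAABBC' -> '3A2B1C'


Scanning runs left to right:
  i=0: run of 'E' x 6 -> '6E'
  i=6: run of 'H' x 3 -> '3H'
  i=9: run of 'G' x 3 -> '3G'

RLE = 6E3H3G


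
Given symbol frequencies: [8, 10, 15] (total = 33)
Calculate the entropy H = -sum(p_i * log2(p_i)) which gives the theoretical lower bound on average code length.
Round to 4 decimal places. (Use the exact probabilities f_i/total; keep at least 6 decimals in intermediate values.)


Per-symbol terms -p_i * log2(p_i) with p_i = f_i/33:
  p = 8/33 = 0.242424: log2(p) = -2.044394, -p*log2(p) = 0.495611
  p = 10/33 = 0.303030: log2(p) = -1.722466, -p*log2(p) = 0.521959
  p = 15/33 = 0.454545: log2(p) = -1.137504, -p*log2(p) = 0.517047
H = 0.495611 + 0.521959 + 0.517047 = 1.534617

H = 1.5346 bits/symbol


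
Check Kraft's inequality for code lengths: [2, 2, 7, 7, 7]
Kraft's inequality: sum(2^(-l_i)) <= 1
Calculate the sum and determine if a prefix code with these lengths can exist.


Sum = 2^(-2) + 2^(-2) + 2^(-7) + 2^(-7) + 2^(-7)
    = 0.25 + 0.25 + 0.0078125 + 0.0078125 + 0.0078125
    = 67/128 = 0.5234375
Since 0.5234375 <= 1, Kraft's inequality IS satisfied.
A prefix code with these lengths CAN exist.

Kraft sum = 0.5234375. Satisfied.


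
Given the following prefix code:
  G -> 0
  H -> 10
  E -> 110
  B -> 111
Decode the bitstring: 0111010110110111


Decoding step by step:
Bits 0 -> G
Bits 111 -> B
Bits 0 -> G
Bits 10 -> H
Bits 110 -> E
Bits 110 -> E
Bits 111 -> B


Decoded message: GBGHEEB


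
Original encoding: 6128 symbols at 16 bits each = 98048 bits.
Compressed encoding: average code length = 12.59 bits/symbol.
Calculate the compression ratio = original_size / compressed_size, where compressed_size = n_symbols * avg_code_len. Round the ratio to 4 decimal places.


original_size = n_symbols * orig_bits = 6128 * 16 = 98048 bits
compressed_size = n_symbols * avg_code_len = 6128 * 12.59 = 77151.52 bits
ratio = original_size / compressed_size = 98048 / 77151.52 = 1.2708

Compression ratio = 1.2708


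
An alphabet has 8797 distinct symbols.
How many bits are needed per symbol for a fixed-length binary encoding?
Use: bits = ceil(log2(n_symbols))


log2(8797) = 13.1028
Bracket: 2^13 = 8192 < 8797 <= 2^14 = 16384
So ceil(log2(8797)) = 14

bits = ceil(log2(8797)) = ceil(13.1028) = 14 bits


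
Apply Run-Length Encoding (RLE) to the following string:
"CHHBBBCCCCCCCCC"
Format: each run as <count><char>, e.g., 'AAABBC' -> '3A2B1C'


Scanning runs left to right:
  i=0: run of 'C' x 1 -> '1C'
  i=1: run of 'H' x 2 -> '2H'
  i=3: run of 'B' x 3 -> '3B'
  i=6: run of 'C' x 9 -> '9C'

RLE = 1C2H3B9C


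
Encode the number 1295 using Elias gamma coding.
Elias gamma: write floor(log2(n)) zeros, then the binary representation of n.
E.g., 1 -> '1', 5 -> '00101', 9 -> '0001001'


num_bits = floor(log2(1295)) + 1 = 11
leading_zeros = num_bits - 1 = 10
binary(1295) = 10100001111

Elias gamma(1295) = '0000000000' + '10100001111' = 000000000010100001111 (21 bits)


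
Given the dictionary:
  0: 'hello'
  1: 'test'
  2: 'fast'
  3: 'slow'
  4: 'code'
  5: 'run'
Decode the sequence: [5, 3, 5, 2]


Look up each index in the dictionary:
  5 -> 'run'
  3 -> 'slow'
  5 -> 'run'
  2 -> 'fast'

Decoded: "run slow run fast"


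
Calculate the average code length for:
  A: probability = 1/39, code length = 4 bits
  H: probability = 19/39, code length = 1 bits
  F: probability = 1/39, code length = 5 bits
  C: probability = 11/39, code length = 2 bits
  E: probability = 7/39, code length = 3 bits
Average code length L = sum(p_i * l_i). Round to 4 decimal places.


Weighted contributions p_i * l_i:
  A: (1/39) * 4 = 4/39
  H: (19/39) * 1 = 19/39
  F: (1/39) * 5 = 5/39
  C: (11/39) * 2 = 22/39
  E: (7/39) * 3 = 21/39
Sum = (4 + 19 + 5 + 22 + 21)/39 = 71/39

L = 71/39 = 1.8205 bits/symbol


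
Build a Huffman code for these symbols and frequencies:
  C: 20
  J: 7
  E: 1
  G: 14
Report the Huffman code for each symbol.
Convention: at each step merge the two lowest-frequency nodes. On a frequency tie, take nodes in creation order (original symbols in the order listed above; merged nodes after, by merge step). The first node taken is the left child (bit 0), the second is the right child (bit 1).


Huffman tree construction:
Step 1: Merge E(1) + J(7) = 8
Step 2: Merge (E+J)(8) + G(14) = 22
Step 3: Merge C(20) + ((E+J)+G)(22) = 42
Read each symbol's code off the tree from the root (left child = 0, right child = 1).

Codes:
  C: 0 (length 1)
  J: 101 (length 3)
  E: 100 (length 3)
  G: 11 (length 2)
Average code length: 72/42 = 1.7143 bits/symbol


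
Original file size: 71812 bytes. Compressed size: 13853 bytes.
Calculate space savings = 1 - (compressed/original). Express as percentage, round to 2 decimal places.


ratio = compressed/original = 13853/71812 = 0.192906
savings = 1 - ratio = 1 - 0.192906 = 0.807094
as a percentage: 0.807094 * 100 = 80.71%

Space savings = 1 - 13853/71812 = 80.71%


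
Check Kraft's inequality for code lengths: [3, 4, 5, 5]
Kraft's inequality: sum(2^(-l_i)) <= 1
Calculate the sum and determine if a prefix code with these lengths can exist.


Sum = 2^(-3) + 2^(-4) + 2^(-5) + 2^(-5)
    = 0.125 + 0.0625 + 0.03125 + 0.03125
    = 8/32 = 0.25
Since 0.25 <= 1, Kraft's inequality IS satisfied.
A prefix code with these lengths CAN exist.

Kraft sum = 0.25. Satisfied.


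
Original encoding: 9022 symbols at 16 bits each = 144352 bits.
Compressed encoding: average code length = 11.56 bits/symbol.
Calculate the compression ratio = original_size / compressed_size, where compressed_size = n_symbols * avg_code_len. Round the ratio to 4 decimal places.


original_size = n_symbols * orig_bits = 9022 * 16 = 144352 bits
compressed_size = n_symbols * avg_code_len = 9022 * 11.56 = 104294.32 bits
ratio = original_size / compressed_size = 144352 / 104294.32 = 1.3841

Compression ratio = 1.3841


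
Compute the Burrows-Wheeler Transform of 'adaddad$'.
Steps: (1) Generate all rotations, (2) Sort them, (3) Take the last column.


Rotations (sorted):
  0: $adaddad -> last char: d
  1: ad$adadd -> last char: d
  2: adaddad$ -> last char: $
  3: addad$ad -> last char: d
  4: d$adadda -> last char: a
  5: dad$adad -> last char: d
  6: daddad$a -> last char: a
  7: ddad$ada -> last char: a


BWT = dd$dadaa


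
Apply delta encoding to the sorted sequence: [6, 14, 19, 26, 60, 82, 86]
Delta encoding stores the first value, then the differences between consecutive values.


First value: 6
Deltas:
  14 - 6 = 8
  19 - 14 = 5
  26 - 19 = 7
  60 - 26 = 34
  82 - 60 = 22
  86 - 82 = 4


Delta encoded: [6, 8, 5, 7, 34, 22, 4]


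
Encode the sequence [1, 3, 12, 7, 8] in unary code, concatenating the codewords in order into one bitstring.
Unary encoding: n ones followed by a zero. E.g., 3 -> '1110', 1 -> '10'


Encode each number as n ones followed by a terminating 0:
  1 -> 10 (2 bits)
  3 -> 1110 (4 bits)
  12 -> 1111111111110 (13 bits)
  7 -> 11111110 (8 bits)
  8 -> 111111110 (9 bits)
Total length = 2 + 4 + 13 + 8 + 9 = 36 bits.

Unary([1, 3, 12, 7, 8]) = 101110111111111111011111110111111110 (36 bits)


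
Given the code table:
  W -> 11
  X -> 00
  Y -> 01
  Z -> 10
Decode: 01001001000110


Decoding:
01 -> Y
00 -> X
10 -> Z
01 -> Y
00 -> X
01 -> Y
10 -> Z


Result: YXZYXYZ


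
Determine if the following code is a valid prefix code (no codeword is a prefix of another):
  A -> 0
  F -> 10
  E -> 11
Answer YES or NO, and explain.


Checking each pair (does one codeword prefix another?):
  A='0' vs F='10': no prefix
  A='0' vs E='11': no prefix
  F='10' vs A='0': no prefix
  F='10' vs E='11': no prefix
  E='11' vs A='0': no prefix
  E='11' vs F='10': no prefix
No violation found over all pairs.

YES -- this is a valid prefix code. No codeword is a prefix of any other codeword.


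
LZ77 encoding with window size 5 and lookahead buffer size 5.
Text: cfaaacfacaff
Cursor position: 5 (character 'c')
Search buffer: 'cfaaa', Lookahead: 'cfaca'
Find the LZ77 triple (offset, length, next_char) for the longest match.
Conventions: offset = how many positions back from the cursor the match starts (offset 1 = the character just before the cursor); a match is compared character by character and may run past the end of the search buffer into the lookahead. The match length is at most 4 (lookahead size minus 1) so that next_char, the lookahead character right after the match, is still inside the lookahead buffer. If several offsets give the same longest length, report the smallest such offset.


Try each offset into the search buffer:
  offset=1 (pos 4, char 'a'): match length 0
  offset=2 (pos 3, char 'a'): match length 0
  offset=3 (pos 2, char 'a'): match length 0
  offset=4 (pos 1, char 'f'): match length 0
  offset=5 (pos 0, char 'c'): match length 3
Longest match has length 3 at offset 5.
next_char = character at position 5 + 3 = 8 -> 'c'

Best match: offset=5, length=3 (matching 'cfa' starting at position 0)
LZ77 triple: (5, 3, 'c')


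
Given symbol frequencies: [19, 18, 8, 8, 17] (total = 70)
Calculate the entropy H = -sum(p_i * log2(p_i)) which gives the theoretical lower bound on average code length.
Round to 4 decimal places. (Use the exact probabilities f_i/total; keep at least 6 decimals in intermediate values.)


Per-symbol terms -p_i * log2(p_i) with p_i = f_i/70:
  p = 19/70 = 0.271429: log2(p) = -1.881356, -p*log2(p) = 0.510654
  p = 18/70 = 0.257143: log2(p) = -1.959358, -p*log2(p) = 0.503835
  p = 8/70 = 0.114286: log2(p) = -3.129283, -p*log2(p) = 0.357632
  p = 8/70 = 0.114286: log2(p) = -3.129283, -p*log2(p) = 0.357632
  p = 17/70 = 0.242857: log2(p) = -2.041820, -p*log2(p) = 0.495871
H = 0.510654 + 0.503835 + 0.357632 + 0.357632 + 0.495871 = 2.225624

H = 2.2256 bits/symbol


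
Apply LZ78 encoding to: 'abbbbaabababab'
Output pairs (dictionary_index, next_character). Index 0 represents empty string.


LZ78 encoding steps:
Dictionary: {0: ''}
Step 1: w='' (idx 0), next='a' -> output (0, 'a'), add 'a' as idx 1
Step 2: w='' (idx 0), next='b' -> output (0, 'b'), add 'b' as idx 2
Step 3: w='b' (idx 2), next='b' -> output (2, 'b'), add 'bb' as idx 3
Step 4: w='b' (idx 2), next='a' -> output (2, 'a'), add 'ba' as idx 4
Step 5: w='a' (idx 1), next='b' -> output (1, 'b'), add 'ab' as idx 5
Step 6: w='ab' (idx 5), next='a' -> output (5, 'a'), add 'aba' as idx 6
Step 7: w='ba' (idx 4), next='b' -> output (4, 'b'), add 'bab' as idx 7


Encoded: [(0, 'a'), (0, 'b'), (2, 'b'), (2, 'a'), (1, 'b'), (5, 'a'), (4, 'b')]


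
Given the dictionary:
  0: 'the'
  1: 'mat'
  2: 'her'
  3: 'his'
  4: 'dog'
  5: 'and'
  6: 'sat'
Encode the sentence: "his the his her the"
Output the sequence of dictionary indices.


Look up each word in the dictionary:
  'his' -> 3
  'the' -> 0
  'his' -> 3
  'her' -> 2
  'the' -> 0

Encoded: [3, 0, 3, 2, 0]


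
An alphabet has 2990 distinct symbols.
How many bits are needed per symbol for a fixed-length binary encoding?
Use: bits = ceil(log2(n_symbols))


log2(2990) = 11.5459
Bracket: 2^11 = 2048 < 2990 <= 2^12 = 4096
So ceil(log2(2990)) = 12

bits = ceil(log2(2990)) = ceil(11.5459) = 12 bits


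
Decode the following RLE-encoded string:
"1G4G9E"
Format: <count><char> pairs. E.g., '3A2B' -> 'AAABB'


Expanding each <count><char> pair:
  1G -> 'G'
  4G -> 'GGGG'
  9E -> 'EEEEEEEEE'

Decoded = GGGGGEEEEEEEEE


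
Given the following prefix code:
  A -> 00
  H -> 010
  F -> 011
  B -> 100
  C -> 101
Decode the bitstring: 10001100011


Decoding step by step:
Bits 100 -> B
Bits 011 -> F
Bits 00 -> A
Bits 011 -> F


Decoded message: BFAF


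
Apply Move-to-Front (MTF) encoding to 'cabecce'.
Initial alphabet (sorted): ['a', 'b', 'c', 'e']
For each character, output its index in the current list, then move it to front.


MTF encoding:
'c': index 2 in ['a', 'b', 'c', 'e'] -> ['c', 'a', 'b', 'e']
'a': index 1 in ['c', 'a', 'b', 'e'] -> ['a', 'c', 'b', 'e']
'b': index 2 in ['a', 'c', 'b', 'e'] -> ['b', 'a', 'c', 'e']
'e': index 3 in ['b', 'a', 'c', 'e'] -> ['e', 'b', 'a', 'c']
'c': index 3 in ['e', 'b', 'a', 'c'] -> ['c', 'e', 'b', 'a']
'c': index 0 in ['c', 'e', 'b', 'a'] -> ['c', 'e', 'b', 'a']
'e': index 1 in ['c', 'e', 'b', 'a'] -> ['e', 'c', 'b', 'a']


Output: [2, 1, 2, 3, 3, 0, 1]


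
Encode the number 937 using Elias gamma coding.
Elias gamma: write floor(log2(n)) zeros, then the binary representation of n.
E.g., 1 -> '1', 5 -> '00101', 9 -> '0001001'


num_bits = floor(log2(937)) + 1 = 10
leading_zeros = num_bits - 1 = 9
binary(937) = 1110101001

Elias gamma(937) = '000000000' + '1110101001' = 0000000001110101001 (19 bits)


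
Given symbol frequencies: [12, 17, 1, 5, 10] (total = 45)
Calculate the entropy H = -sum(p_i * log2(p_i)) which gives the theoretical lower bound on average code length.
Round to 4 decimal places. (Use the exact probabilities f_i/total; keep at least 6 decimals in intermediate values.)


Per-symbol terms -p_i * log2(p_i) with p_i = f_i/45:
  p = 12/45 = 0.266667: log2(p) = -1.906891, -p*log2(p) = 0.508504
  p = 17/45 = 0.377778: log2(p) = -1.404390, -p*log2(p) = 0.530547
  p = 1/45 = 0.022222: log2(p) = -5.491853, -p*log2(p) = 0.122041
  p = 5/45 = 0.111111: log2(p) = -3.169925, -p*log2(p) = 0.352214
  p = 10/45 = 0.222222: log2(p) = -2.169925, -p*log2(p) = 0.482206
H = 0.508504 + 0.530547 + 0.122041 + 0.352214 + 0.482206 = 1.995512

H = 1.9955 bits/symbol


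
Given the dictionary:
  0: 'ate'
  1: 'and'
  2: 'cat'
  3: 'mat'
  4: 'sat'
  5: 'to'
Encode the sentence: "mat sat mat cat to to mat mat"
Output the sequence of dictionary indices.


Look up each word in the dictionary:
  'mat' -> 3
  'sat' -> 4
  'mat' -> 3
  'cat' -> 2
  'to' -> 5
  'to' -> 5
  'mat' -> 3
  'mat' -> 3

Encoded: [3, 4, 3, 2, 5, 5, 3, 3]


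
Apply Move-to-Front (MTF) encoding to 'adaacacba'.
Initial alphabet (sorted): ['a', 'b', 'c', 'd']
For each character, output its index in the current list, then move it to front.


MTF encoding:
'a': index 0 in ['a', 'b', 'c', 'd'] -> ['a', 'b', 'c', 'd']
'd': index 3 in ['a', 'b', 'c', 'd'] -> ['d', 'a', 'b', 'c']
'a': index 1 in ['d', 'a', 'b', 'c'] -> ['a', 'd', 'b', 'c']
'a': index 0 in ['a', 'd', 'b', 'c'] -> ['a', 'd', 'b', 'c']
'c': index 3 in ['a', 'd', 'b', 'c'] -> ['c', 'a', 'd', 'b']
'a': index 1 in ['c', 'a', 'd', 'b'] -> ['a', 'c', 'd', 'b']
'c': index 1 in ['a', 'c', 'd', 'b'] -> ['c', 'a', 'd', 'b']
'b': index 3 in ['c', 'a', 'd', 'b'] -> ['b', 'c', 'a', 'd']
'a': index 2 in ['b', 'c', 'a', 'd'] -> ['a', 'b', 'c', 'd']


Output: [0, 3, 1, 0, 3, 1, 1, 3, 2]


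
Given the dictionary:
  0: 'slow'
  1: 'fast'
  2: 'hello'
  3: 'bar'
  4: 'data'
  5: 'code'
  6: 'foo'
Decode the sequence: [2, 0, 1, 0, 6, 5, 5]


Look up each index in the dictionary:
  2 -> 'hello'
  0 -> 'slow'
  1 -> 'fast'
  0 -> 'slow'
  6 -> 'foo'
  5 -> 'code'
  5 -> 'code'

Decoded: "hello slow fast slow foo code code"


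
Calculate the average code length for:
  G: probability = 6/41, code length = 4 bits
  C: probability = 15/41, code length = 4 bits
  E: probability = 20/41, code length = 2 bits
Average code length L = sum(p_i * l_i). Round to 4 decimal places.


Weighted contributions p_i * l_i:
  G: (6/41) * 4 = 24/41
  C: (15/41) * 4 = 60/41
  E: (20/41) * 2 = 40/41
Sum = (24 + 60 + 40)/41 = 124/41

L = 124/41 = 3.0244 bits/symbol


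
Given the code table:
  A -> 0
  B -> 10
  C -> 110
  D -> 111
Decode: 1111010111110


Decoding:
111 -> D
10 -> B
10 -> B
111 -> D
110 -> C


Result: DBBDC


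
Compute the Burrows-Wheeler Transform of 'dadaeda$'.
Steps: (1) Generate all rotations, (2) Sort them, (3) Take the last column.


Rotations (sorted):
  0: $dadaeda -> last char: a
  1: a$dadaed -> last char: d
  2: adaeda$d -> last char: d
  3: aeda$dad -> last char: d
  4: da$dadae -> last char: e
  5: dadaeda$ -> last char: $
  6: daeda$da -> last char: a
  7: eda$dada -> last char: a


BWT = addde$aa


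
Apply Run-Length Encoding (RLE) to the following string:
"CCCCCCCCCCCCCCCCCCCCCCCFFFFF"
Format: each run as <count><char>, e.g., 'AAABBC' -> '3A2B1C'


Scanning runs left to right:
  i=0: run of 'C' x 23 -> '23C'
  i=23: run of 'F' x 5 -> '5F'

RLE = 23C5F


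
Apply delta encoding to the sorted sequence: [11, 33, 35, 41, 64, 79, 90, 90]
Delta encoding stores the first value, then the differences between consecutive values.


First value: 11
Deltas:
  33 - 11 = 22
  35 - 33 = 2
  41 - 35 = 6
  64 - 41 = 23
  79 - 64 = 15
  90 - 79 = 11
  90 - 90 = 0


Delta encoded: [11, 22, 2, 6, 23, 15, 11, 0]


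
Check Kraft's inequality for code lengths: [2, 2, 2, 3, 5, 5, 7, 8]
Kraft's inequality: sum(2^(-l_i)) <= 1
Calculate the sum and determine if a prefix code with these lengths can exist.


Sum = 2^(-2) + 2^(-2) + 2^(-2) + 2^(-3) + 2^(-5) + 2^(-5) + 2^(-7) + 2^(-8)
    = 0.25 + 0.25 + 0.25 + 0.125 + 0.03125 + 0.03125 + 0.0078125 + 0.00390625
    = 243/256 = 0.94921875
Since 0.94921875 <= 1, Kraft's inequality IS satisfied.
A prefix code with these lengths CAN exist.

Kraft sum = 0.94921875. Satisfied.


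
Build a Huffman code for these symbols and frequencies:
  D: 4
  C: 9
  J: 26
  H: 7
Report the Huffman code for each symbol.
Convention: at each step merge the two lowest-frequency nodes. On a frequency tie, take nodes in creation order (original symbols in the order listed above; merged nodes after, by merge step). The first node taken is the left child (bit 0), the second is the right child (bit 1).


Huffman tree construction:
Step 1: Merge D(4) + H(7) = 11
Step 2: Merge C(9) + (D+H)(11) = 20
Step 3: Merge (C+(D+H))(20) + J(26) = 46
Read each symbol's code off the tree from the root (left child = 0, right child = 1).

Codes:
  D: 010 (length 3)
  C: 00 (length 2)
  J: 1 (length 1)
  H: 011 (length 3)
Average code length: 77/46 = 1.6739 bits/symbol


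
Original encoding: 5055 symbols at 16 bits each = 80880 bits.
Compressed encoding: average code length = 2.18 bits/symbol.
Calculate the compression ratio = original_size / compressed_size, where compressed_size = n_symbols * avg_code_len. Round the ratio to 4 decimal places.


original_size = n_symbols * orig_bits = 5055 * 16 = 80880 bits
compressed_size = n_symbols * avg_code_len = 5055 * 2.18 = 11019.9 bits
ratio = original_size / compressed_size = 80880 / 11019.9 = 7.3394

Compression ratio = 7.3394


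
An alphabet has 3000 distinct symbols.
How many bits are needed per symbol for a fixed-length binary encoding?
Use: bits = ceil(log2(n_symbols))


log2(3000) = 11.5507
Bracket: 2^11 = 2048 < 3000 <= 2^12 = 4096
So ceil(log2(3000)) = 12

bits = ceil(log2(3000)) = ceil(11.5507) = 12 bits


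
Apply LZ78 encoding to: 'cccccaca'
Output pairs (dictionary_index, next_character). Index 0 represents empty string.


LZ78 encoding steps:
Dictionary: {0: ''}
Step 1: w='' (idx 0), next='c' -> output (0, 'c'), add 'c' as idx 1
Step 2: w='c' (idx 1), next='c' -> output (1, 'c'), add 'cc' as idx 2
Step 3: w='cc' (idx 2), next='a' -> output (2, 'a'), add 'cca' as idx 3
Step 4: w='c' (idx 1), next='a' -> output (1, 'a'), add 'ca' as idx 4


Encoded: [(0, 'c'), (1, 'c'), (2, 'a'), (1, 'a')]


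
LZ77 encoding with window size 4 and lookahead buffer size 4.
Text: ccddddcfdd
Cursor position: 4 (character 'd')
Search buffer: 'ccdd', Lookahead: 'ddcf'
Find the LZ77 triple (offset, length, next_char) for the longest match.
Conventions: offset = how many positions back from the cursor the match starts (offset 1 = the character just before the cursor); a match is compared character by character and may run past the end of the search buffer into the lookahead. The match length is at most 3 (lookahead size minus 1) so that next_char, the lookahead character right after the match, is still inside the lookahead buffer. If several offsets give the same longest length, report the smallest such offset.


Try each offset into the search buffer:
  offset=1 (pos 3, char 'd'): match length 2
  offset=2 (pos 2, char 'd'): match length 2
  offset=3 (pos 1, char 'c'): match length 0
  offset=4 (pos 0, char 'c'): match length 0
Longest match has length 2, found at offsets 1, 2; take the smallest, offset 1.
next_char = character at position 4 + 2 = 6 -> 'c'

Best match: offset=1, length=2 (matching 'dd' starting at position 3)
LZ77 triple: (1, 2, 'c')


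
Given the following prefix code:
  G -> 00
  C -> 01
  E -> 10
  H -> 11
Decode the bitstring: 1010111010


Decoding step by step:
Bits 10 -> E
Bits 10 -> E
Bits 11 -> H
Bits 10 -> E
Bits 10 -> E


Decoded message: EEHEE


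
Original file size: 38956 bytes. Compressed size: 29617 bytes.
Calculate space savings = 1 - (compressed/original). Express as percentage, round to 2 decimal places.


ratio = compressed/original = 29617/38956 = 0.760268
savings = 1 - ratio = 1 - 0.760268 = 0.239732
as a percentage: 0.239732 * 100 = 23.97%

Space savings = 1 - 29617/38956 = 23.97%


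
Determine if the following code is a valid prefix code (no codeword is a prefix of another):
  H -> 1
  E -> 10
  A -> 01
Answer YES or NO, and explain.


Checking each pair (does one codeword prefix another?):
  H='1' vs E='10': prefix -- VIOLATION

NO -- this is NOT a valid prefix code. H (1) is a prefix of E (10).


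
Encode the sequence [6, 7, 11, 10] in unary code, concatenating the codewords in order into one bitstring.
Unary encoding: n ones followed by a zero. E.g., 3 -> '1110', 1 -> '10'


Encode each number as n ones followed by a terminating 0:
  6 -> 1111110 (7 bits)
  7 -> 11111110 (8 bits)
  11 -> 111111111110 (12 bits)
  10 -> 11111111110 (11 bits)
Total length = 7 + 8 + 12 + 11 = 38 bits.

Unary([6, 7, 11, 10]) = 11111101111111011111111111011111111110 (38 bits)


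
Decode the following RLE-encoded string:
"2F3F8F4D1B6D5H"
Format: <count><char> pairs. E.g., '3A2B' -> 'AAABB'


Expanding each <count><char> pair:
  2F -> 'FF'
  3F -> 'FFF'
  8F -> 'FFFFFFFF'
  4D -> 'DDDD'
  1B -> 'B'
  6D -> 'DDDDDD'
  5H -> 'HHHHH'

Decoded = FFFFFFFFFFFFFDDDDBDDDDDDHHHHH


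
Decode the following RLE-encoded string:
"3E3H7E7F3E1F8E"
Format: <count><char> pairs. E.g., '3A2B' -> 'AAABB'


Expanding each <count><char> pair:
  3E -> 'EEE'
  3H -> 'HHH'
  7E -> 'EEEEEEE'
  7F -> 'FFFFFFF'
  3E -> 'EEE'
  1F -> 'F'
  8E -> 'EEEEEEEE'

Decoded = EEEHHHEEEEEEEFFFFFFFEEEFEEEEEEEE
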